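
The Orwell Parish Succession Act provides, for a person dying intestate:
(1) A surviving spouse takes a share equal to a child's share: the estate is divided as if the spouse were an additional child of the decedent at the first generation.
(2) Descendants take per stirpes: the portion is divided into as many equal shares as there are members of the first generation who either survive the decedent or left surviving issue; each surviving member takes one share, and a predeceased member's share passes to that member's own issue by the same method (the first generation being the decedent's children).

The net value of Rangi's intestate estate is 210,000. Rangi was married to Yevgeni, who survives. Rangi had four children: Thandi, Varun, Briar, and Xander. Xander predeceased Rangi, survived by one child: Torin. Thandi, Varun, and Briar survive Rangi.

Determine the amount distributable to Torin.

The spouse counts as an additional share at the children's level, so there are 5 primary shares of 42,000. Yevgeni takes one such share (42,000).
The children's combined portion (168,000) is divided into 4 shares of 42,000: Thandi, Varun, and Briar each take 42,000; Xander's 42,000 share passes to Xander's issue.
Xander's share (42,000) passes entirely to Torin.

Torin receives 42,000.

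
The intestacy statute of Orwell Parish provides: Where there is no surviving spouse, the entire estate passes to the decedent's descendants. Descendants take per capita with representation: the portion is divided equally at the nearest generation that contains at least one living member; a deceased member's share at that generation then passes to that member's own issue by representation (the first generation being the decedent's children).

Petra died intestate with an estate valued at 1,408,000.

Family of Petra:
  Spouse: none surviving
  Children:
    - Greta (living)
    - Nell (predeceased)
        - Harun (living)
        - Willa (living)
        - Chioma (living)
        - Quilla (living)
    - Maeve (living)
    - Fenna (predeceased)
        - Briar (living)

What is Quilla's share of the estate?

The entire 1,408,000 passes to the descendants.
That amount (1,408,000) is divided into 4 shares of 352,000: Greta and Maeve each take 352,000; Nell's 352,000 share passes to Nell's issue; Fenna's 352,000 share passes to Fenna's issue.
Nell's share (352,000) is divided into 4 shares of 88,000: Harun, Willa, Chioma, and Quilla each take 88,000.
Fenna's share (352,000) passes entirely to Briar.

Quilla receives 88,000.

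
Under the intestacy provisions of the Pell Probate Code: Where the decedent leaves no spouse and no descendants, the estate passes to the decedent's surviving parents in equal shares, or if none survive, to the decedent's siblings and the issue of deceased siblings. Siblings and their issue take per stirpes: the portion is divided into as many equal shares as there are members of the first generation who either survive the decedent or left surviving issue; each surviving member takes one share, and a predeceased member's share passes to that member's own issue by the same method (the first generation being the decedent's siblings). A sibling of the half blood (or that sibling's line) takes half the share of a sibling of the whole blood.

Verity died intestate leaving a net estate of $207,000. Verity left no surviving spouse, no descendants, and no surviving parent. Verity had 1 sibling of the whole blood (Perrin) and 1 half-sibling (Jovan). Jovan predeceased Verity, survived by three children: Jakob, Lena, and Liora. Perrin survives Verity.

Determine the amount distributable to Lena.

Lena receives $23,000.

The entire $207,000 passes to the siblings and their issue.
Counting each half-blood sibling's line as half a unit, there are 3/2 units in $207,000, so one unit is $138,000. Whole-blood lines (Perrin) take $138,000 each; half-blood lines (Jovan) take $69,000 each.
Jovan's share ($69,000) is divided into 3 shares of $23,000: Jakob, Lena, and Liora each take $23,000.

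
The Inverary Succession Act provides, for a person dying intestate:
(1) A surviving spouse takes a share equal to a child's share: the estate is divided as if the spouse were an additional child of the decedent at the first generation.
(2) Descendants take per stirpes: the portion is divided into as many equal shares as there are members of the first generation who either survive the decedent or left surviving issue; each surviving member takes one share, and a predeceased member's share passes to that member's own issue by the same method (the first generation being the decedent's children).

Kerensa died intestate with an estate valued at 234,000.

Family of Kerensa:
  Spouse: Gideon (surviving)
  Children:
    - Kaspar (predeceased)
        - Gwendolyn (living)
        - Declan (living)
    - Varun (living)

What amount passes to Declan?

Declan receives 39,000.

The spouse counts as an additional share at the children's level, so there are 3 primary shares of 78,000. Gideon takes one such share (78,000).
The children's combined portion (156,000) is divided into 2 shares of 78,000: Varun takes 78,000; Kaspar's 78,000 share passes to Kaspar's issue.
Kaspar's share (78,000) is divided into 2 shares of 39,000: Gwendolyn and Declan each take 39,000.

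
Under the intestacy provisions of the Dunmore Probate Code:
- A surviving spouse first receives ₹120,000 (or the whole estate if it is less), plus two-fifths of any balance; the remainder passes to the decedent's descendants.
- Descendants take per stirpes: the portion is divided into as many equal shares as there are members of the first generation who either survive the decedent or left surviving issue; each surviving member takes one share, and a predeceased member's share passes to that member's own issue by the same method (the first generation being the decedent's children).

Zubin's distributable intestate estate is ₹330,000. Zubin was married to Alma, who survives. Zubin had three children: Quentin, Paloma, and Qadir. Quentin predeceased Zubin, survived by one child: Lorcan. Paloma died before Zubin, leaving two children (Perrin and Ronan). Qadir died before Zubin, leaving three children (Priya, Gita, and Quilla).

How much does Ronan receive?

Ronan receives ₹21,000.

Alma first takes ₹120,000, leaving a balance of ₹210,000. Alma then takes two-fifths of the balance (₹84,000), for a total of ₹204,000. The remaining ₹126,000 passes to the descendants.
The descendants' portion (₹126,000) is divided into 3 shares of ₹42,000: Quentin's ₹42,000 share passes to Quentin's issue; Paloma's ₹42,000 share passes to Paloma's issue; Qadir's ₹42,000 share passes to Qadir's issue.
Quentin's share (₹42,000) passes entirely to Lorcan.
Paloma's share (₹42,000) is divided into 2 shares of ₹21,000: Perrin and Ronan each take ₹21,000.
Qadir's share (₹42,000) is divided into 3 shares of ₹14,000: Priya, Gita, and Quilla each take ₹14,000.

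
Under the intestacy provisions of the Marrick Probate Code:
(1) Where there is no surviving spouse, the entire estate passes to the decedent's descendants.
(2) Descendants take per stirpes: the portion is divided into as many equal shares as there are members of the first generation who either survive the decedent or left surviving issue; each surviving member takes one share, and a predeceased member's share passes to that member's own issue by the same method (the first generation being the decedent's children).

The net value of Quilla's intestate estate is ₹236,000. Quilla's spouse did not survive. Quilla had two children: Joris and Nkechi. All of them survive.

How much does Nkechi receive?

Nkechi receives ₹118,000.

The entire ₹236,000 passes to the descendants.
That amount (₹236,000) is divided into 2 shares of ₹118,000: Joris and Nkechi each take ₹118,000.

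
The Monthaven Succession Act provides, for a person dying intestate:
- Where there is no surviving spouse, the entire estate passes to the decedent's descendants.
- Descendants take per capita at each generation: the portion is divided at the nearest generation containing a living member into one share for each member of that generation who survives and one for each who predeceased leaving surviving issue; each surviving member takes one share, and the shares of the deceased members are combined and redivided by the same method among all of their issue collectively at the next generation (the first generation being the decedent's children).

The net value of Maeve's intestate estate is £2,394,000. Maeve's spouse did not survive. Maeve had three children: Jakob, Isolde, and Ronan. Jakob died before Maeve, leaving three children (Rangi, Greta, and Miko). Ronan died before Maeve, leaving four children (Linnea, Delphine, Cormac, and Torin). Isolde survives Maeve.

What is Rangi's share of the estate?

The entire £2,394,000 passes to the descendants.
That amount (£2,394,000) is divided at the children's generation into 3 shares of £798,000. Isolde takes £798,000. The 2 shares of the deceased (Jakob and Ronan) are combined into a pool of £1,596,000.
That pool (£1,596,000) is divided at the grandchildren's generation equally among Rangi, Greta, Miko, Linnea, Delphine, Cormac, and Torin: £228,000 each.

Rangi receives £228,000.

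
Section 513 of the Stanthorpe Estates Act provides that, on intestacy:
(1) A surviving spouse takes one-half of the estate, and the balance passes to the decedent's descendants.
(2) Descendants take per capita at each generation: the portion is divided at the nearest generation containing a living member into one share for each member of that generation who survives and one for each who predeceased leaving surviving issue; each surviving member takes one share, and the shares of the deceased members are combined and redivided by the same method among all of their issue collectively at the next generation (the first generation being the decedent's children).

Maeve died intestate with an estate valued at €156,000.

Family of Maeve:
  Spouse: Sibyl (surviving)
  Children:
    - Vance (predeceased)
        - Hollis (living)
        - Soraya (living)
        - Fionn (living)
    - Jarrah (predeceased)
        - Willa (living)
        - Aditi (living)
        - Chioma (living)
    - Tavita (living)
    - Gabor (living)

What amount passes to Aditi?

Aditi receives €6,500.

Sibyl takes one-half of €156,000 = €78,000. The remaining €78,000 passes to the descendants.
The descendants' portion (€78,000) is divided at the children's generation into 4 shares of €19,500. Tavita and Gabor each take €19,500. The 2 shares of the deceased (Vance and Jarrah) are combined into a pool of €39,000.
That pool (€39,000) is divided at the grandchildren's generation equally among Hollis, Soraya, Fionn, Willa, Aditi, and Chioma: €6,500 each.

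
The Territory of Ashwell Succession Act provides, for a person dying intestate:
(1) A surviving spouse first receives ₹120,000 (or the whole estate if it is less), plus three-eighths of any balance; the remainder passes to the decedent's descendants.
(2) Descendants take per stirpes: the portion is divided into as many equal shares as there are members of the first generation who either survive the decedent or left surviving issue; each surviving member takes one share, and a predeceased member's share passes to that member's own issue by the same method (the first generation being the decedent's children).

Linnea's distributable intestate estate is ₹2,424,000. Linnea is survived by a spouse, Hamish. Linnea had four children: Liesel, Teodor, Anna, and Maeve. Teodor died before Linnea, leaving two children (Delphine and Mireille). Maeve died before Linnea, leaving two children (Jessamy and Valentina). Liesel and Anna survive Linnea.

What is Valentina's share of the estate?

Hamish first takes ₹120,000, leaving a balance of ₹2,304,000. Hamish then takes three-eighths of the balance (₹864,000), for a total of ₹984,000. The remaining ₹1,440,000 passes to the descendants.
The descendants' portion (₹1,440,000) is divided into 4 shares of ₹360,000: Liesel and Anna each take ₹360,000; Teodor's ₹360,000 share passes to Teodor's issue; Maeve's ₹360,000 share passes to Maeve's issue.
Teodor's share (₹360,000) is divided into 2 shares of ₹180,000: Delphine and Mireille each take ₹180,000.
Maeve's share (₹360,000) is divided into 2 shares of ₹180,000: Jessamy and Valentina each take ₹180,000.

Valentina receives ₹180,000.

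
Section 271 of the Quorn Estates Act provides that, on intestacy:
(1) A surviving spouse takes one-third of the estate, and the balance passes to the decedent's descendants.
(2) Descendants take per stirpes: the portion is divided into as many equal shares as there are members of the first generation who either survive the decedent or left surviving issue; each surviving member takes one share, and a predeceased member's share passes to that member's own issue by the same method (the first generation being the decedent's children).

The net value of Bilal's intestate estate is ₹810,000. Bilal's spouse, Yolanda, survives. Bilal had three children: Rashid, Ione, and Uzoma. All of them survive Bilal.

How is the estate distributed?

Yolanda: ₹270,000; Rashid: ₹180,000; Ione: ₹180,000; Uzoma: ₹180,000

Yolanda takes one-third of ₹810,000 = ₹270,000. The remaining ₹540,000 passes to the descendants.
The descendants' portion (₹540,000) is divided into 3 shares of ₹180,000: Rashid, Ione, and Uzoma each take ₹180,000.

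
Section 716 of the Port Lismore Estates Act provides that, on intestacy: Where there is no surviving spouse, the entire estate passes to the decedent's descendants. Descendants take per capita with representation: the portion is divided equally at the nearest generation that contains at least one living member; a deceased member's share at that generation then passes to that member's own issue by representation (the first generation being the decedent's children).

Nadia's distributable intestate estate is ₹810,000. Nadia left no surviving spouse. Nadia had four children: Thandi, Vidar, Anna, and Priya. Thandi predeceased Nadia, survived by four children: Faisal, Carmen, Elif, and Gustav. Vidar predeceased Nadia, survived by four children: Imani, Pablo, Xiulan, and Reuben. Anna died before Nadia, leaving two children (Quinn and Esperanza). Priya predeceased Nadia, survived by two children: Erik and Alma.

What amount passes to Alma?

The entire ₹810,000 passes to the descendants.
No child survives, so the initial division is made at the grandchildren's generation.
That amount (₹810,000) is divided into 12 shares of ₹67,500: Faisal, Carmen, Elif, Gustav, Imani, Pablo, Xiulan, Reuben, Quinn, Esperanza, Erik, and Alma each take ₹67,500.

Alma receives ₹67,500.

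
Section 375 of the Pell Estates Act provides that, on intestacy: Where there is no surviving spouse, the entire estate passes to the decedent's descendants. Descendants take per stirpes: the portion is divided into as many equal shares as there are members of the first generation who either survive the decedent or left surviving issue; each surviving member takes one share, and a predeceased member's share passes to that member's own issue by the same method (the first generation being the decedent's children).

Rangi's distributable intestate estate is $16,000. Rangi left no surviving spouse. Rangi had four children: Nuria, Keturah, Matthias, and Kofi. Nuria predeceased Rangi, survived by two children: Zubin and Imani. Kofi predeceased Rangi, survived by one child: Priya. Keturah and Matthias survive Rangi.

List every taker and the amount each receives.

The entire $16,000 passes to the descendants.
That amount ($16,000) is divided into 4 shares of $4,000: Keturah and Matthias each take $4,000; Nuria's $4,000 share passes to Nuria's issue; Kofi's $4,000 share passes to Kofi's issue.
Nuria's share ($4,000) is divided into 2 shares of $2,000: Zubin and Imani each take $2,000.
Kofi's share ($4,000) passes entirely to Priya.

Zubin: $2,000; Imani: $2,000; Keturah: $4,000; Matthias: $4,000; Priya: $4,000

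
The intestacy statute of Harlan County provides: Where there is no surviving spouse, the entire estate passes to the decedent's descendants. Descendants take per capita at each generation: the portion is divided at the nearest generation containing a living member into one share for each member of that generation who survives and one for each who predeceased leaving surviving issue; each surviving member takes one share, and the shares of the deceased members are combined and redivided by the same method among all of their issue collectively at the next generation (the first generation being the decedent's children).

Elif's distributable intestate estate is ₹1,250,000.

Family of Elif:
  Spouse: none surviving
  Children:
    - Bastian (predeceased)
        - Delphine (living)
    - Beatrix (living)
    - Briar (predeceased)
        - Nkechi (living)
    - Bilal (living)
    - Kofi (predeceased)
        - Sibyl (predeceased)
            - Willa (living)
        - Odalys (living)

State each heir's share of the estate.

The entire ₹1,250,000 passes to the descendants.
That amount (₹1,250,000) is divided at the children's generation into 5 shares of ₹250,000. Beatrix and Bilal each take ₹250,000. The 3 shares of the deceased (Bastian, Briar, and Kofi) are combined into a pool of ₹750,000.
That pool (₹750,000) is divided at the grandchildren's generation into 4 shares of ₹187,500. Delphine, Nkechi, and Odalys each take ₹187,500. The remaining share for the deceased Sibyl (₹187,500) is carried to the next generation.
That pool (₹187,500) passes entirely to Willa, the sole taker at the great-grandchildren's generation.

Delphine: ₹187,500; Beatrix: ₹250,000; Nkechi: ₹187,500; Bilal: ₹250,000; Willa: ₹187,500; Odalys: ₹187,500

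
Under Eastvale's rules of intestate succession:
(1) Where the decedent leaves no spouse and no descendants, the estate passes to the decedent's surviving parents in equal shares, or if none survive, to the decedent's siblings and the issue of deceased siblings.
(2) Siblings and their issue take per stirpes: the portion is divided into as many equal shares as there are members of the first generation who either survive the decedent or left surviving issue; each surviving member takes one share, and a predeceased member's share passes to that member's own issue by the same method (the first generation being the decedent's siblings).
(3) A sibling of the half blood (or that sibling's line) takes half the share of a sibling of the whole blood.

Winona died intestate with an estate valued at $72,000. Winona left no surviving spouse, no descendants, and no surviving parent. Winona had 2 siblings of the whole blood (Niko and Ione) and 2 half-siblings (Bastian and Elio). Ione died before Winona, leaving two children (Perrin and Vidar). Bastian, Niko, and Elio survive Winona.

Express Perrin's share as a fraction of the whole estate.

Perrin receives 1/6 of the estate.

The entire $72,000 passes to the siblings and their issue.
Counting each half-blood sibling's line as half a unit, there are 3 units in $72,000, so one unit is $24,000. Whole-blood lines (Niko and Ione) take $24,000 each; half-blood lines (Bastian and Elio) take $12,000 each.
Ione's share ($24,000) is divided into 2 shares of $12,000: Perrin and Vidar each take $12,000.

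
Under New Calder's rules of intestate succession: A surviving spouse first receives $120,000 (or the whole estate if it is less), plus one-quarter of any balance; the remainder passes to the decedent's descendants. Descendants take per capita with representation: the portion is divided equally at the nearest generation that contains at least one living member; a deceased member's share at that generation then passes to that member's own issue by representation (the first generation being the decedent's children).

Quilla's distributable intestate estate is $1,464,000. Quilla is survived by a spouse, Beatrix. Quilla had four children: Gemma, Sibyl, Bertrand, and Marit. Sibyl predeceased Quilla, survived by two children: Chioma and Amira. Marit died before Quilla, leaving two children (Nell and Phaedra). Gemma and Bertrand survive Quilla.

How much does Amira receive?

Amira receives $126,000.

Beatrix first takes $120,000, leaving a balance of $1,344,000. Beatrix then takes one-quarter of the balance ($336,000), for a total of $456,000. The remaining $1,008,000 passes to the descendants.
The descendants' portion ($1,008,000) is divided into 4 shares of $252,000: Gemma and Bertrand each take $252,000; Sibyl's $252,000 share passes to Sibyl's issue; Marit's $252,000 share passes to Marit's issue.
Sibyl's share ($252,000) is divided into 2 shares of $126,000: Chioma and Amira each take $126,000.
Marit's share ($252,000) is divided into 2 shares of $126,000: Nell and Phaedra each take $126,000.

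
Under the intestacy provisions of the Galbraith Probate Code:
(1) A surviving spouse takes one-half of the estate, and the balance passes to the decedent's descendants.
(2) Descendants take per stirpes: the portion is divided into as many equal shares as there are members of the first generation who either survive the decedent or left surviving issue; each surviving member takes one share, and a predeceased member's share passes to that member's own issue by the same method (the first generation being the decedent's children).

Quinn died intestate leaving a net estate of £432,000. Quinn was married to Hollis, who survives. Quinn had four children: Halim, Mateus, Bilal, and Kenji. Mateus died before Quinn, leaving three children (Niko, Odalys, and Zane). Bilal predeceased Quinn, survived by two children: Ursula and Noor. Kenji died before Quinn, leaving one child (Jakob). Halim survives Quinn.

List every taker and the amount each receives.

Hollis takes one-half of £432,000 = £216,000. The remaining £216,000 passes to the descendants.
The descendants' portion (£216,000) is divided into 4 shares of £54,000: Halim takes £54,000; Mateus's £54,000 share passes to Mateus's issue; Bilal's £54,000 share passes to Bilal's issue; Kenji's £54,000 share passes to Kenji's issue.
Mateus's share (£54,000) is divided into 3 shares of £18,000: Niko, Odalys, and Zane each take £18,000.
Bilal's share (£54,000) is divided into 2 shares of £27,000: Ursula and Noor each take £27,000.
Kenji's share (£54,000) passes entirely to Jakob.

Hollis: £216,000; Halim: £54,000; Niko: £18,000; Odalys: £18,000; Zane: £18,000; Ursula: £27,000; Noor: £27,000; Jakob: £54,000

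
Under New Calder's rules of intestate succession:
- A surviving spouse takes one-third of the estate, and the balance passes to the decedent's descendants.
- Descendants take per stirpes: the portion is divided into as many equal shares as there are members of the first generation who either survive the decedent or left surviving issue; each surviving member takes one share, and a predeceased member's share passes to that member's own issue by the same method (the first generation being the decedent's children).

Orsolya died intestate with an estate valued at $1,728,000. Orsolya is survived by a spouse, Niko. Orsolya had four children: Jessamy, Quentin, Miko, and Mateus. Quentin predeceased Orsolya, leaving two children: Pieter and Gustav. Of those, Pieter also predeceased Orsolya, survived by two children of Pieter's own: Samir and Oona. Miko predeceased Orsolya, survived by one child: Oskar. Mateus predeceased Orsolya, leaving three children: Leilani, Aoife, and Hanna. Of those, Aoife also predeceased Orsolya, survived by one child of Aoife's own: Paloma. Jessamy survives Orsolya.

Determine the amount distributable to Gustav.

Gustav receives $144,000.

Niko takes one-third of $1,728,000 = $576,000. The remaining $1,152,000 passes to the descendants.
The descendants' portion ($1,152,000) is divided into 4 shares of $288,000: Jessamy takes $288,000; Quentin's $288,000 share passes to Quentin's issue; Miko's $288,000 share passes to Miko's issue; Mateus's $288,000 share passes to Mateus's issue.
Quentin's share ($288,000) is divided into 2 shares of $144,000: Gustav takes $144,000; Pieter's $144,000 share passes to Pieter's issue.
Pieter's share ($144,000) is divided into 2 shares of $72,000: Samir and Oona each take $72,000.
Miko's share ($288,000) passes entirely to Oskar.
Mateus's share ($288,000) is divided into 3 shares of $96,000: Leilani and Hanna each take $96,000; Aoife's $96,000 share passes to Aoife's issue.
Aoife's share ($96,000) passes entirely to Paloma.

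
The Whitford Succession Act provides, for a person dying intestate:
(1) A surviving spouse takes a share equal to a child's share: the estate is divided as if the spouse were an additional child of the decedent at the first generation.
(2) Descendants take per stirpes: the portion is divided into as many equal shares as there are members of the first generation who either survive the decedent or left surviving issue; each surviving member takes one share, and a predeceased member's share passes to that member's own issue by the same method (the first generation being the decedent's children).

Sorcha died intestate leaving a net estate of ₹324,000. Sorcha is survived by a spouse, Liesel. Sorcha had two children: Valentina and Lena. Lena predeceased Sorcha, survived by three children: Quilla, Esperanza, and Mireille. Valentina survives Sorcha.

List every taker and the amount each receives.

Liesel: ₹108,000; Valentina: ₹108,000; Quilla: ₹36,000; Esperanza: ₹36,000; Mireille: ₹36,000

The spouse counts as an additional share at the children's level, so there are 3 primary shares of ₹108,000. Liesel takes one such share (₹108,000).
The children's combined portion (₹216,000) is divided into 2 shares of ₹108,000: Valentina takes ₹108,000; Lena's ₹108,000 share passes to Lena's issue.
Lena's share (₹108,000) is divided into 3 shares of ₹36,000: Quilla, Esperanza, and Mireille each take ₹36,000.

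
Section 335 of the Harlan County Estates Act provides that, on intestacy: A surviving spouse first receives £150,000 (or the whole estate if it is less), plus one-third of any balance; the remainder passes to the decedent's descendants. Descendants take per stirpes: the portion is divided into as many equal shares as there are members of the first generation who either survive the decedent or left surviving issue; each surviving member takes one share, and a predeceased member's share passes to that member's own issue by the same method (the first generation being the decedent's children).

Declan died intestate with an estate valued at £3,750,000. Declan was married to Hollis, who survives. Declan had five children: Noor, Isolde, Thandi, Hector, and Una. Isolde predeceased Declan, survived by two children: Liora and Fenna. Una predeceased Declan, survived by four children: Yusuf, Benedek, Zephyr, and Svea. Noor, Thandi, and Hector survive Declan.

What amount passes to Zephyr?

Hollis first takes £150,000, leaving a balance of £3,600,000. Hollis then takes one-third of the balance (£1,200,000), for a total of £1,350,000. The remaining £2,400,000 passes to the descendants.
The descendants' portion (£2,400,000) is divided into 5 shares of £480,000: Noor, Thandi, and Hector each take £480,000; Isolde's £480,000 share passes to Isolde's issue; Una's £480,000 share passes to Una's issue.
Isolde's share (£480,000) is divided into 2 shares of £240,000: Liora and Fenna each take £240,000.
Una's share (£480,000) is divided into 4 shares of £120,000: Yusuf, Benedek, Zephyr, and Svea each take £120,000.

Zephyr receives £120,000.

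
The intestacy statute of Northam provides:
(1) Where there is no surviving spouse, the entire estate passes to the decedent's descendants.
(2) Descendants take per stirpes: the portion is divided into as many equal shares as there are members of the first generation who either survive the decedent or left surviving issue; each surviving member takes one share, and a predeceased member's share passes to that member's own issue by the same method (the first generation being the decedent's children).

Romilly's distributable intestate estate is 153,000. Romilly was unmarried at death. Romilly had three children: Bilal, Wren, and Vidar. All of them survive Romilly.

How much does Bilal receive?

The entire 153,000 passes to the descendants.
That amount (153,000) is divided into 3 shares of 51,000: Bilal, Wren, and Vidar each take 51,000.

Bilal receives 51,000.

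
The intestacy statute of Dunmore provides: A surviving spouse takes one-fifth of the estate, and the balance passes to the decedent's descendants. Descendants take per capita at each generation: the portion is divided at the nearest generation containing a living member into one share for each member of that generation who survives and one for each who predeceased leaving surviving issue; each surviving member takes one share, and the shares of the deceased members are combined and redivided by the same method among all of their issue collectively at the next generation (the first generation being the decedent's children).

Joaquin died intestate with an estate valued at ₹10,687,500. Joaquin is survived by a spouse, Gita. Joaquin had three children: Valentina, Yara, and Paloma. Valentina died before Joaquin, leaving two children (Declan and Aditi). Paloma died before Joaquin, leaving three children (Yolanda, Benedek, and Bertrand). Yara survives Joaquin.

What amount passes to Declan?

Gita takes one-fifth of ₹10,687,500 = ₹2,137,500. The remaining ₹8,550,000 passes to the descendants.
The descendants' portion (₹8,550,000) is divided at the children's generation into 3 shares of ₹2,850,000. Yara takes ₹2,850,000. The 2 shares of the deceased (Valentina and Paloma) are combined into a pool of ₹5,700,000.
That pool (₹5,700,000) is divided at the grandchildren's generation equally among Declan, Aditi, Yolanda, Benedek, and Bertrand: ₹1,140,000 each.

Declan receives ₹1,140,000.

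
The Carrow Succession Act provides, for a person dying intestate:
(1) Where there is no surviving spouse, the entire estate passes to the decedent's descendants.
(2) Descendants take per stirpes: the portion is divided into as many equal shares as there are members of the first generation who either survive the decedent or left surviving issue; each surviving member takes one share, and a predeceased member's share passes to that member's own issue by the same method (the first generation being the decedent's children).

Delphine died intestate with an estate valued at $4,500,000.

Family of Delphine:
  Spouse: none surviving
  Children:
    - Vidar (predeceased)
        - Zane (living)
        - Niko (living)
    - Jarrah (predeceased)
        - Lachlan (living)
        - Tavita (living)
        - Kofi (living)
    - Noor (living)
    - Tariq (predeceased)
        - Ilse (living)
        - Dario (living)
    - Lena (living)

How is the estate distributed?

Zane: $450,000; Niko: $450,000; Lachlan: $300,000; Tavita: $300,000; Kofi: $300,000; Noor: $900,000; Ilse: $450,000; Dario: $450,000; Lena: $900,000

The entire $4,500,000 passes to the descendants.
That amount ($4,500,000) is divided into 5 shares of $900,000: Noor and Lena each take $900,000; Vidar's $900,000 share passes to Vidar's issue; Jarrah's $900,000 share passes to Jarrah's issue; Tariq's $900,000 share passes to Tariq's issue.
Vidar's share ($900,000) is divided into 2 shares of $450,000: Zane and Niko each take $450,000.
Jarrah's share ($900,000) is divided into 3 shares of $300,000: Lachlan, Tavita, and Kofi each take $300,000.
Tariq's share ($900,000) is divided into 2 shares of $450,000: Ilse and Dario each take $450,000.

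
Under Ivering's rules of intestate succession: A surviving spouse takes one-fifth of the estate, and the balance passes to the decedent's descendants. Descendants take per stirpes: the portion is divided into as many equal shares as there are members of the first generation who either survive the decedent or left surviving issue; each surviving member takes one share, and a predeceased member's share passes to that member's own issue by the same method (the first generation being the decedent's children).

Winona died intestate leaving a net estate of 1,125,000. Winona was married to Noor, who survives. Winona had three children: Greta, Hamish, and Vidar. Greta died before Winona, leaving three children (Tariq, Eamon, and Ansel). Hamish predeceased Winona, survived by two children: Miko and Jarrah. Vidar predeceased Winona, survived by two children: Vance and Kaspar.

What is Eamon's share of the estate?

Noor takes one-fifth of 1,125,000 = 225,000. The remaining 900,000 passes to the descendants.
The descendants' portion (900,000) is divided into 3 shares of 300,000: Greta's 300,000 share passes to Greta's issue; Hamish's 300,000 share passes to Hamish's issue; Vidar's 300,000 share passes to Vidar's issue.
Greta's share (300,000) is divided into 3 shares of 100,000: Tariq, Eamon, and Ansel each take 100,000.
Hamish's share (300,000) is divided into 2 shares of 150,000: Miko and Jarrah each take 150,000.
Vidar's share (300,000) is divided into 2 shares of 150,000: Vance and Kaspar each take 150,000.

Eamon receives 100,000.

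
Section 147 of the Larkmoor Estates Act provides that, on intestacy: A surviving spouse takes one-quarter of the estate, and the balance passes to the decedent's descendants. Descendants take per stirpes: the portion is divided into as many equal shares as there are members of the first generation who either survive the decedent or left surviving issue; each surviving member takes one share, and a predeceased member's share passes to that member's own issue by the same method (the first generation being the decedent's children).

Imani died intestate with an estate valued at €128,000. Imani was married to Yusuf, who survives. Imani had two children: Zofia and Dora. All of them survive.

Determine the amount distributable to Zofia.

Yusuf takes one-quarter of €128,000 = €32,000. The remaining €96,000 passes to the descendants.
The descendants' portion (€96,000) is divided into 2 shares of €48,000: Zofia and Dora each take €48,000.

Zofia receives €48,000.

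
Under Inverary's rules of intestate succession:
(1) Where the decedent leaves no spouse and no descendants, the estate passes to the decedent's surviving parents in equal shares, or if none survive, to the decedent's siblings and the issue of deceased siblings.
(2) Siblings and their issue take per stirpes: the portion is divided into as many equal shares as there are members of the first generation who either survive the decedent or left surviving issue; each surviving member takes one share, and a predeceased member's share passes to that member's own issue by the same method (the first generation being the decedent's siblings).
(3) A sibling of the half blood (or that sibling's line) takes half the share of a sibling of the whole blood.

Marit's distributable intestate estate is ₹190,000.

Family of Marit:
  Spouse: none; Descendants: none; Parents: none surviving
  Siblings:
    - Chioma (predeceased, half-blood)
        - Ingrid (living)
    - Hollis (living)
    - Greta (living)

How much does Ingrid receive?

Ingrid receives ₹38,000.

The entire ₹190,000 passes to the siblings and their issue.
Counting each half-blood sibling's line as half a unit, there are 5/2 units in ₹190,000, so one unit is ₹76,000. Whole-blood lines (Hollis and Greta) take ₹76,000 each; half-blood lines (Chioma) take ₹38,000 each.
Chioma's share (₹38,000) passes entirely to Ingrid.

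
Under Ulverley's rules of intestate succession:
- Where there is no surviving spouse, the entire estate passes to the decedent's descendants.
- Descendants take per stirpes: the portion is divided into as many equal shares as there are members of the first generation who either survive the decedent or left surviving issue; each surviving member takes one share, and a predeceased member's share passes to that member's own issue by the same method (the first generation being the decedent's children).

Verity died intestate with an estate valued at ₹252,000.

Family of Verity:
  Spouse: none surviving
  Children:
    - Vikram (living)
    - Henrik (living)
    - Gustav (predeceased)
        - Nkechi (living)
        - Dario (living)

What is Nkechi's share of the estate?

Nkechi receives ₹42,000.

The entire ₹252,000 passes to the descendants.
That amount (₹252,000) is divided into 3 shares of ₹84,000: Vikram and Henrik each take ₹84,000; Gustav's ₹84,000 share passes to Gustav's issue.
Gustav's share (₹84,000) is divided into 2 shares of ₹42,000: Nkechi and Dario each take ₹42,000.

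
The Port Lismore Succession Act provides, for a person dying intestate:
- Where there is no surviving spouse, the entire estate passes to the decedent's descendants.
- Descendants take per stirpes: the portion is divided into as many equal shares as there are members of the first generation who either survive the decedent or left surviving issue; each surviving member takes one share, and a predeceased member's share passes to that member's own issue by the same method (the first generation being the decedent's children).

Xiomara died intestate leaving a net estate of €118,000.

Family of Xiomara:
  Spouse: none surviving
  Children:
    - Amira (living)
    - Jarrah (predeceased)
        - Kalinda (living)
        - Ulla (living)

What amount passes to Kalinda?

Kalinda receives €29,500.

The entire €118,000 passes to the descendants.
That amount (€118,000) is divided into 2 shares of €59,000: Amira takes €59,000; Jarrah's €59,000 share passes to Jarrah's issue.
Jarrah's share (€59,000) is divided into 2 shares of €29,500: Kalinda and Ulla each take €29,500.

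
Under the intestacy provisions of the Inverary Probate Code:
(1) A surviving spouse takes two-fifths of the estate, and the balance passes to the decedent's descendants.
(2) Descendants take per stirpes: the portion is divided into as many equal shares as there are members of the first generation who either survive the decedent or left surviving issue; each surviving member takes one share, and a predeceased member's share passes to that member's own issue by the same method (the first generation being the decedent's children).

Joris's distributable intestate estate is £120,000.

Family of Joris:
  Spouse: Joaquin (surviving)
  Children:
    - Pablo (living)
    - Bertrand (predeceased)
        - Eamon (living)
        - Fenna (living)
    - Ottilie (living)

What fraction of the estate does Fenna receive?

Fenna receives 1/10 of the estate.

Joaquin takes two-fifths of £120,000 = £48,000. The remaining £72,000 passes to the descendants.
The descendants' portion (£72,000) is divided into 3 shares of £24,000: Pablo and Ottilie each take £24,000; Bertrand's £24,000 share passes to Bertrand's issue.
Bertrand's share (£24,000) is divided into 2 shares of £12,000: Eamon and Fenna each take £12,000.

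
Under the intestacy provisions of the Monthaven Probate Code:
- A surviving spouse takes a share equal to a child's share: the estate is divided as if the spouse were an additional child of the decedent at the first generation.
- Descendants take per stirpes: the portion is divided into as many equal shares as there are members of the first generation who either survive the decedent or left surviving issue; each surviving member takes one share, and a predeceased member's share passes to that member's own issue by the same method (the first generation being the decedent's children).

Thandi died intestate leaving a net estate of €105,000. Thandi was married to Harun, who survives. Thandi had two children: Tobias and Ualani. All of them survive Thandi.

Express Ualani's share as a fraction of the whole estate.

Ualani receives 1/3 of the estate.

The spouse counts as an additional share at the children's level, so there are 3 primary shares of €35,000. Harun takes one such share (€35,000).
The children's combined portion (€70,000) is divided into 2 shares of €35,000: Tobias and Ualani each take €35,000.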